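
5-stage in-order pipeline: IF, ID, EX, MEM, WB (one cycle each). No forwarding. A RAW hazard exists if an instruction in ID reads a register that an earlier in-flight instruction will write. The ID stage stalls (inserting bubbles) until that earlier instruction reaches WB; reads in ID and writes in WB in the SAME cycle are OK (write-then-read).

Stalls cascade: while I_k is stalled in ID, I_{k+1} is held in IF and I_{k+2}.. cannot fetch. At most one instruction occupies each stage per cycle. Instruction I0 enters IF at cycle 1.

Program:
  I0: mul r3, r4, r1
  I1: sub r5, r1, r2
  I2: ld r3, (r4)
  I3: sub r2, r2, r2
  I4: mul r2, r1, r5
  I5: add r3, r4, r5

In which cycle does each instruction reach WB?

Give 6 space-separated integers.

Answer: 5 6 7 8 9 10

Derivation:
I0 mul r3 <- r4,r1: IF@1 ID@2 stall=0 (-) EX@3 MEM@4 WB@5
I1 sub r5 <- r1,r2: IF@2 ID@3 stall=0 (-) EX@4 MEM@5 WB@6
I2 ld r3 <- r4: IF@3 ID@4 stall=0 (-) EX@5 MEM@6 WB@7
I3 sub r2 <- r2,r2: IF@4 ID@5 stall=0 (-) EX@6 MEM@7 WB@8
I4 mul r2 <- r1,r5: IF@5 ID@6 stall=0 (-) EX@7 MEM@8 WB@9
I5 add r3 <- r4,r5: IF@6 ID@7 stall=0 (-) EX@8 MEM@9 WB@10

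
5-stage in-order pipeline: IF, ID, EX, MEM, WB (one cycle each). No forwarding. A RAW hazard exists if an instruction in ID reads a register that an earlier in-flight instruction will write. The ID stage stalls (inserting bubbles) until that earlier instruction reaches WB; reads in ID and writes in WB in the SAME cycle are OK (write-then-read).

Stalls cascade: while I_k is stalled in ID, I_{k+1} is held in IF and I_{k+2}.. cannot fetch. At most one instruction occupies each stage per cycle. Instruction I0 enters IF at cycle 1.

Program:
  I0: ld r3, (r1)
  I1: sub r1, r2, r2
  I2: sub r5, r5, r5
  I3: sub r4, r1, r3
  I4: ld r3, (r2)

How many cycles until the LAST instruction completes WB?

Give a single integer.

Answer: 10

Derivation:
I0 ld r3 <- r1: IF@1 ID@2 stall=0 (-) EX@3 MEM@4 WB@5
I1 sub r1 <- r2,r2: IF@2 ID@3 stall=0 (-) EX@4 MEM@5 WB@6
I2 sub r5 <- r5,r5: IF@3 ID@4 stall=0 (-) EX@5 MEM@6 WB@7
I3 sub r4 <- r1,r3: IF@4 ID@5 stall=1 (RAW on I1.r1 (WB@6)) EX@7 MEM@8 WB@9
I4 ld r3 <- r2: IF@5 ID@7 stall=0 (-) EX@8 MEM@9 WB@10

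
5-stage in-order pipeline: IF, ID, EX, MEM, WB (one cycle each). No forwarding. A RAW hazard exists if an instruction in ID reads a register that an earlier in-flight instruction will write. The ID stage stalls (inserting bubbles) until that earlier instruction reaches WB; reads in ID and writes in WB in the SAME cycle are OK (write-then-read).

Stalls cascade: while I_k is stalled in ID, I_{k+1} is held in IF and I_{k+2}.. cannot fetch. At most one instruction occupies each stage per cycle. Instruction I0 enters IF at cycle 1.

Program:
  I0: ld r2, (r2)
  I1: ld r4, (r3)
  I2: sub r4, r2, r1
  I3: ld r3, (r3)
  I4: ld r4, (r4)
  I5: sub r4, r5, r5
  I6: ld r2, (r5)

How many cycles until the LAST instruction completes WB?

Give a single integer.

Answer: 13

Derivation:
I0 ld r2 <- r2: IF@1 ID@2 stall=0 (-) EX@3 MEM@4 WB@5
I1 ld r4 <- r3: IF@2 ID@3 stall=0 (-) EX@4 MEM@5 WB@6
I2 sub r4 <- r2,r1: IF@3 ID@4 stall=1 (RAW on I0.r2 (WB@5)) EX@6 MEM@7 WB@8
I3 ld r3 <- r3: IF@4 ID@6 stall=0 (-) EX@7 MEM@8 WB@9
I4 ld r4 <- r4: IF@6 ID@7 stall=1 (RAW on I2.r4 (WB@8)) EX@9 MEM@10 WB@11
I5 sub r4 <- r5,r5: IF@7 ID@9 stall=0 (-) EX@10 MEM@11 WB@12
I6 ld r2 <- r5: IF@9 ID@10 stall=0 (-) EX@11 MEM@12 WB@13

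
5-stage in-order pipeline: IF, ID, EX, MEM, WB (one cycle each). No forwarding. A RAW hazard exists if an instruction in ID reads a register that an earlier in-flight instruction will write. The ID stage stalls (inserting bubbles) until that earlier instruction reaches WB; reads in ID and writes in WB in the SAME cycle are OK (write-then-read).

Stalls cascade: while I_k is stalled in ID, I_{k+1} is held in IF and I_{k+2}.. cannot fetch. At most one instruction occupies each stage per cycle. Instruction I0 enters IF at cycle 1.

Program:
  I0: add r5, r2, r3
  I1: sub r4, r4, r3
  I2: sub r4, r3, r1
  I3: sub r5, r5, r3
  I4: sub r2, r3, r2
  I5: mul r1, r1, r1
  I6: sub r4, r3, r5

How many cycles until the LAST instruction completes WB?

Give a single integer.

Answer: 11

Derivation:
I0 add r5 <- r2,r3: IF@1 ID@2 stall=0 (-) EX@3 MEM@4 WB@5
I1 sub r4 <- r4,r3: IF@2 ID@3 stall=0 (-) EX@4 MEM@5 WB@6
I2 sub r4 <- r3,r1: IF@3 ID@4 stall=0 (-) EX@5 MEM@6 WB@7
I3 sub r5 <- r5,r3: IF@4 ID@5 stall=0 (-) EX@6 MEM@7 WB@8
I4 sub r2 <- r3,r2: IF@5 ID@6 stall=0 (-) EX@7 MEM@8 WB@9
I5 mul r1 <- r1,r1: IF@6 ID@7 stall=0 (-) EX@8 MEM@9 WB@10
I6 sub r4 <- r3,r5: IF@7 ID@8 stall=0 (-) EX@9 MEM@10 WB@11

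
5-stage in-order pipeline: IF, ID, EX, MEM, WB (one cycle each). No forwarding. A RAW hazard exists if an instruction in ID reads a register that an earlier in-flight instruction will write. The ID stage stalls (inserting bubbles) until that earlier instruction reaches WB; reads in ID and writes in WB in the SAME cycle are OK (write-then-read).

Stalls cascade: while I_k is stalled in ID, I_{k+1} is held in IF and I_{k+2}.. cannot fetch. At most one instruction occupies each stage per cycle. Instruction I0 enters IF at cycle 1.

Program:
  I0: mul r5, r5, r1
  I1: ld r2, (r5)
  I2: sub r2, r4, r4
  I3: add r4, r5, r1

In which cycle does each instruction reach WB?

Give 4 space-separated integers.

Answer: 5 8 9 10

Derivation:
I0 mul r5 <- r5,r1: IF@1 ID@2 stall=0 (-) EX@3 MEM@4 WB@5
I1 ld r2 <- r5: IF@2 ID@3 stall=2 (RAW on I0.r5 (WB@5)) EX@6 MEM@7 WB@8
I2 sub r2 <- r4,r4: IF@3 ID@6 stall=0 (-) EX@7 MEM@8 WB@9
I3 add r4 <- r5,r1: IF@6 ID@7 stall=0 (-) EX@8 MEM@9 WB@10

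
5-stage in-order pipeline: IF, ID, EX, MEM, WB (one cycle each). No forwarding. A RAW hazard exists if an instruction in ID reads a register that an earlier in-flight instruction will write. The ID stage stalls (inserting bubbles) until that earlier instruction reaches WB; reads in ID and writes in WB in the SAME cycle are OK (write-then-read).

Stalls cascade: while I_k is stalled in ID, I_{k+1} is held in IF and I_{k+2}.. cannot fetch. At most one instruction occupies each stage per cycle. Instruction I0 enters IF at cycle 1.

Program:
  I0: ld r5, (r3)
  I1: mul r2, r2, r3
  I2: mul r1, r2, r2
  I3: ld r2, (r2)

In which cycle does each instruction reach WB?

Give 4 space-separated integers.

Answer: 5 6 9 10

Derivation:
I0 ld r5 <- r3: IF@1 ID@2 stall=0 (-) EX@3 MEM@4 WB@5
I1 mul r2 <- r2,r3: IF@2 ID@3 stall=0 (-) EX@4 MEM@5 WB@6
I2 mul r1 <- r2,r2: IF@3 ID@4 stall=2 (RAW on I1.r2 (WB@6)) EX@7 MEM@8 WB@9
I3 ld r2 <- r2: IF@4 ID@7 stall=0 (-) EX@8 MEM@9 WB@10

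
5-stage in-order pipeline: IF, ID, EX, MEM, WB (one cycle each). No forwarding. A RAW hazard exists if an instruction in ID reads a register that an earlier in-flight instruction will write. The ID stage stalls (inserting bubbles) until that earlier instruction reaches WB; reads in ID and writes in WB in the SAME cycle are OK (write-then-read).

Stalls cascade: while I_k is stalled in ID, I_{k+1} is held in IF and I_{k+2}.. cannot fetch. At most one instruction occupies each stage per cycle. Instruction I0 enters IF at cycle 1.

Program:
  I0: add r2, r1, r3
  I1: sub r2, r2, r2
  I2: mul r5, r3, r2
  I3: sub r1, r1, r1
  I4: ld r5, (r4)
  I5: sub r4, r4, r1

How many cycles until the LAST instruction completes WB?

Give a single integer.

Answer: 15

Derivation:
I0 add r2 <- r1,r3: IF@1 ID@2 stall=0 (-) EX@3 MEM@4 WB@5
I1 sub r2 <- r2,r2: IF@2 ID@3 stall=2 (RAW on I0.r2 (WB@5)) EX@6 MEM@7 WB@8
I2 mul r5 <- r3,r2: IF@3 ID@6 stall=2 (RAW on I1.r2 (WB@8)) EX@9 MEM@10 WB@11
I3 sub r1 <- r1,r1: IF@6 ID@9 stall=0 (-) EX@10 MEM@11 WB@12
I4 ld r5 <- r4: IF@9 ID@10 stall=0 (-) EX@11 MEM@12 WB@13
I5 sub r4 <- r4,r1: IF@10 ID@11 stall=1 (RAW on I3.r1 (WB@12)) EX@13 MEM@14 WB@15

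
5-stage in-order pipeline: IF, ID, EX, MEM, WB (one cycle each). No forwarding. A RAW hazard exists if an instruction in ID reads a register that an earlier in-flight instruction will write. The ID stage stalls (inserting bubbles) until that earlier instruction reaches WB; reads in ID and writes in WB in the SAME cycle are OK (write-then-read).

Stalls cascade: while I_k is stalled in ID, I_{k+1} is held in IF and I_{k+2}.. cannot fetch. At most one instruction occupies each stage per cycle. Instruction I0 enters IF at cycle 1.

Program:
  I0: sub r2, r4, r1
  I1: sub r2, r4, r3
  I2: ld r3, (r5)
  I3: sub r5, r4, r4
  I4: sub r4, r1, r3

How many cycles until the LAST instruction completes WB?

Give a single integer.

Answer: 10

Derivation:
I0 sub r2 <- r4,r1: IF@1 ID@2 stall=0 (-) EX@3 MEM@4 WB@5
I1 sub r2 <- r4,r3: IF@2 ID@3 stall=0 (-) EX@4 MEM@5 WB@6
I2 ld r3 <- r5: IF@3 ID@4 stall=0 (-) EX@5 MEM@6 WB@7
I3 sub r5 <- r4,r4: IF@4 ID@5 stall=0 (-) EX@6 MEM@7 WB@8
I4 sub r4 <- r1,r3: IF@5 ID@6 stall=1 (RAW on I2.r3 (WB@7)) EX@8 MEM@9 WB@10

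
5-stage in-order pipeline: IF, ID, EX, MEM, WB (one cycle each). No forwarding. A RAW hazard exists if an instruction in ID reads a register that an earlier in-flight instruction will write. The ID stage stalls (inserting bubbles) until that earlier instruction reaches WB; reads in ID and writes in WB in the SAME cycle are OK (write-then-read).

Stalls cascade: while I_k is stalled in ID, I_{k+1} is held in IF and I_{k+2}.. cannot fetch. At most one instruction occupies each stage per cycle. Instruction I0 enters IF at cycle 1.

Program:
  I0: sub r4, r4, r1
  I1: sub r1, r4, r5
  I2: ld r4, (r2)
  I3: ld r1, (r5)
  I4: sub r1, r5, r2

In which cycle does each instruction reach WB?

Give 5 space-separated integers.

I0 sub r4 <- r4,r1: IF@1 ID@2 stall=0 (-) EX@3 MEM@4 WB@5
I1 sub r1 <- r4,r5: IF@2 ID@3 stall=2 (RAW on I0.r4 (WB@5)) EX@6 MEM@7 WB@8
I2 ld r4 <- r2: IF@3 ID@6 stall=0 (-) EX@7 MEM@8 WB@9
I3 ld r1 <- r5: IF@6 ID@7 stall=0 (-) EX@8 MEM@9 WB@10
I4 sub r1 <- r5,r2: IF@7 ID@8 stall=0 (-) EX@9 MEM@10 WB@11

Answer: 5 8 9 10 11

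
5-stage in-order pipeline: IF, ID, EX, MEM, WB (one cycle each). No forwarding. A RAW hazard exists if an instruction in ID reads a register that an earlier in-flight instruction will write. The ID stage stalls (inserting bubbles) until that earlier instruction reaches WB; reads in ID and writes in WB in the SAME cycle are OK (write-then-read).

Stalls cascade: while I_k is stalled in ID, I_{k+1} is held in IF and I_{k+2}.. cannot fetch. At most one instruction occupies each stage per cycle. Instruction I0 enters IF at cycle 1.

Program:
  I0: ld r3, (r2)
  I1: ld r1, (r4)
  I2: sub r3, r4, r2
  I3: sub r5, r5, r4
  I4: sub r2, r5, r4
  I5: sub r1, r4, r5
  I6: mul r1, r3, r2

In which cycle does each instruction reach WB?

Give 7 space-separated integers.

I0 ld r3 <- r2: IF@1 ID@2 stall=0 (-) EX@3 MEM@4 WB@5
I1 ld r1 <- r4: IF@2 ID@3 stall=0 (-) EX@4 MEM@5 WB@6
I2 sub r3 <- r4,r2: IF@3 ID@4 stall=0 (-) EX@5 MEM@6 WB@7
I3 sub r5 <- r5,r4: IF@4 ID@5 stall=0 (-) EX@6 MEM@7 WB@8
I4 sub r2 <- r5,r4: IF@5 ID@6 stall=2 (RAW on I3.r5 (WB@8)) EX@9 MEM@10 WB@11
I5 sub r1 <- r4,r5: IF@6 ID@9 stall=0 (-) EX@10 MEM@11 WB@12
I6 mul r1 <- r3,r2: IF@9 ID@10 stall=1 (RAW on I4.r2 (WB@11)) EX@12 MEM@13 WB@14

Answer: 5 6 7 8 11 12 14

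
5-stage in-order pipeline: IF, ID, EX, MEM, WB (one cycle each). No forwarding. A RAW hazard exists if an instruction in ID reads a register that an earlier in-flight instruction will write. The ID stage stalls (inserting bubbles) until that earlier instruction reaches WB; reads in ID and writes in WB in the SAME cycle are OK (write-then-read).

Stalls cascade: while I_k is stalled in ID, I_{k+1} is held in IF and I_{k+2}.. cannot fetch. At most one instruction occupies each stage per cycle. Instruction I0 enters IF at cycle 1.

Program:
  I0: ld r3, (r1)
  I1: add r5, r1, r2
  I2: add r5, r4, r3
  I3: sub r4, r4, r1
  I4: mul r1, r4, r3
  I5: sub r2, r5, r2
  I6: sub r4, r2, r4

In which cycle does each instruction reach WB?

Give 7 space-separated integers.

Answer: 5 6 8 9 12 13 16

Derivation:
I0 ld r3 <- r1: IF@1 ID@2 stall=0 (-) EX@3 MEM@4 WB@5
I1 add r5 <- r1,r2: IF@2 ID@3 stall=0 (-) EX@4 MEM@5 WB@6
I2 add r5 <- r4,r3: IF@3 ID@4 stall=1 (RAW on I0.r3 (WB@5)) EX@6 MEM@7 WB@8
I3 sub r4 <- r4,r1: IF@4 ID@6 stall=0 (-) EX@7 MEM@8 WB@9
I4 mul r1 <- r4,r3: IF@6 ID@7 stall=2 (RAW on I3.r4 (WB@9)) EX@10 MEM@11 WB@12
I5 sub r2 <- r5,r2: IF@7 ID@10 stall=0 (-) EX@11 MEM@12 WB@13
I6 sub r4 <- r2,r4: IF@10 ID@11 stall=2 (RAW on I5.r2 (WB@13)) EX@14 MEM@15 WB@16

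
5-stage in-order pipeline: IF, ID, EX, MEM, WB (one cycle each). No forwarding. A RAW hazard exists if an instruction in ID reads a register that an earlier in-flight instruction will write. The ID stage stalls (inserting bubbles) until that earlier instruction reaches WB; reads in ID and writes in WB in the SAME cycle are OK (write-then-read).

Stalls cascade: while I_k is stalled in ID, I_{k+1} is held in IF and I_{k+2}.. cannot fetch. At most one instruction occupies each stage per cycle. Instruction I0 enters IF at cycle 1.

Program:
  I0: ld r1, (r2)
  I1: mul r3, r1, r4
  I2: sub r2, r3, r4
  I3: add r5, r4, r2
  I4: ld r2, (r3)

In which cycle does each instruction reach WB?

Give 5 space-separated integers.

Answer: 5 8 11 14 15

Derivation:
I0 ld r1 <- r2: IF@1 ID@2 stall=0 (-) EX@3 MEM@4 WB@5
I1 mul r3 <- r1,r4: IF@2 ID@3 stall=2 (RAW on I0.r1 (WB@5)) EX@6 MEM@7 WB@8
I2 sub r2 <- r3,r4: IF@3 ID@6 stall=2 (RAW on I1.r3 (WB@8)) EX@9 MEM@10 WB@11
I3 add r5 <- r4,r2: IF@6 ID@9 stall=2 (RAW on I2.r2 (WB@11)) EX@12 MEM@13 WB@14
I4 ld r2 <- r3: IF@9 ID@12 stall=0 (-) EX@13 MEM@14 WB@15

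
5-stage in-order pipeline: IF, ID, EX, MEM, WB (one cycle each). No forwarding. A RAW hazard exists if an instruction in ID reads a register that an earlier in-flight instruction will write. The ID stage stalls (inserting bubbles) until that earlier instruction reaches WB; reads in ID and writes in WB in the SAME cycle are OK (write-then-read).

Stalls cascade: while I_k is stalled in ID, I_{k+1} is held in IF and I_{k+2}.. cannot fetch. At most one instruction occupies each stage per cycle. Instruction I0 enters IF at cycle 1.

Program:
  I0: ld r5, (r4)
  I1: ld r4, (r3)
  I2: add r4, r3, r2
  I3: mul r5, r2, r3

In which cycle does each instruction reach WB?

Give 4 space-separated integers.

Answer: 5 6 7 8

Derivation:
I0 ld r5 <- r4: IF@1 ID@2 stall=0 (-) EX@3 MEM@4 WB@5
I1 ld r4 <- r3: IF@2 ID@3 stall=0 (-) EX@4 MEM@5 WB@6
I2 add r4 <- r3,r2: IF@3 ID@4 stall=0 (-) EX@5 MEM@6 WB@7
I3 mul r5 <- r2,r3: IF@4 ID@5 stall=0 (-) EX@6 MEM@7 WB@8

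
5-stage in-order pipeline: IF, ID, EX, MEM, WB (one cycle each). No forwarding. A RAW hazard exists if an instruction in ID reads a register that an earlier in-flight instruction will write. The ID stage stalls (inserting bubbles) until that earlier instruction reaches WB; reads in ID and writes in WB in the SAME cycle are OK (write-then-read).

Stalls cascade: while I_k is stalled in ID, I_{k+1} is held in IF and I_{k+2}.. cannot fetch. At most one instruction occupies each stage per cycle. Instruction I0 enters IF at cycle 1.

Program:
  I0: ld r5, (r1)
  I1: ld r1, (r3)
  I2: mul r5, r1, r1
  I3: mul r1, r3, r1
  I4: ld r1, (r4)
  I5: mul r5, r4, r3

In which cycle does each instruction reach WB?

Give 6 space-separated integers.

Answer: 5 6 9 10 11 12

Derivation:
I0 ld r5 <- r1: IF@1 ID@2 stall=0 (-) EX@3 MEM@4 WB@5
I1 ld r1 <- r3: IF@2 ID@3 stall=0 (-) EX@4 MEM@5 WB@6
I2 mul r5 <- r1,r1: IF@3 ID@4 stall=2 (RAW on I1.r1 (WB@6)) EX@7 MEM@8 WB@9
I3 mul r1 <- r3,r1: IF@4 ID@7 stall=0 (-) EX@8 MEM@9 WB@10
I4 ld r1 <- r4: IF@7 ID@8 stall=0 (-) EX@9 MEM@10 WB@11
I5 mul r5 <- r4,r3: IF@8 ID@9 stall=0 (-) EX@10 MEM@11 WB@12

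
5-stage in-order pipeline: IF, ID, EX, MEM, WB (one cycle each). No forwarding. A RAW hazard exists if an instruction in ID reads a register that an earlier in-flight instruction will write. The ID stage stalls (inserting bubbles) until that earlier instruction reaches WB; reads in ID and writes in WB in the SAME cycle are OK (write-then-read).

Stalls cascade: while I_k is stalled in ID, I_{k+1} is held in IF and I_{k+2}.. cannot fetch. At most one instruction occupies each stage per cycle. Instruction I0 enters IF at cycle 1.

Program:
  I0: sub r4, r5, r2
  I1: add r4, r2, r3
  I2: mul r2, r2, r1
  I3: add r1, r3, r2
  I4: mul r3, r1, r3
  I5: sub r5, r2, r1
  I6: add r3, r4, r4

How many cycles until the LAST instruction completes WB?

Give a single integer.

I0 sub r4 <- r5,r2: IF@1 ID@2 stall=0 (-) EX@3 MEM@4 WB@5
I1 add r4 <- r2,r3: IF@2 ID@3 stall=0 (-) EX@4 MEM@5 WB@6
I2 mul r2 <- r2,r1: IF@3 ID@4 stall=0 (-) EX@5 MEM@6 WB@7
I3 add r1 <- r3,r2: IF@4 ID@5 stall=2 (RAW on I2.r2 (WB@7)) EX@8 MEM@9 WB@10
I4 mul r3 <- r1,r3: IF@5 ID@8 stall=2 (RAW on I3.r1 (WB@10)) EX@11 MEM@12 WB@13
I5 sub r5 <- r2,r1: IF@8 ID@11 stall=0 (-) EX@12 MEM@13 WB@14
I6 add r3 <- r4,r4: IF@11 ID@12 stall=0 (-) EX@13 MEM@14 WB@15

Answer: 15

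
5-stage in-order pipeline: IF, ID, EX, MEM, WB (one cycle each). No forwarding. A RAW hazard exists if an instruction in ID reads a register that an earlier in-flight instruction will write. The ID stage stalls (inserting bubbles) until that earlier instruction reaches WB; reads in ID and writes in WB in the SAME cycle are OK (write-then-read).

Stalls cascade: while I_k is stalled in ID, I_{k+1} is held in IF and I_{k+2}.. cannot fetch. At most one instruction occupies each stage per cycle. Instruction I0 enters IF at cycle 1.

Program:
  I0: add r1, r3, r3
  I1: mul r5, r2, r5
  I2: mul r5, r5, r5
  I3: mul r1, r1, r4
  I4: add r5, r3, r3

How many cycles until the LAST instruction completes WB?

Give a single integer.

Answer: 11

Derivation:
I0 add r1 <- r3,r3: IF@1 ID@2 stall=0 (-) EX@3 MEM@4 WB@5
I1 mul r5 <- r2,r5: IF@2 ID@3 stall=0 (-) EX@4 MEM@5 WB@6
I2 mul r5 <- r5,r5: IF@3 ID@4 stall=2 (RAW on I1.r5 (WB@6)) EX@7 MEM@8 WB@9
I3 mul r1 <- r1,r4: IF@4 ID@7 stall=0 (-) EX@8 MEM@9 WB@10
I4 add r5 <- r3,r3: IF@7 ID@8 stall=0 (-) EX@9 MEM@10 WB@11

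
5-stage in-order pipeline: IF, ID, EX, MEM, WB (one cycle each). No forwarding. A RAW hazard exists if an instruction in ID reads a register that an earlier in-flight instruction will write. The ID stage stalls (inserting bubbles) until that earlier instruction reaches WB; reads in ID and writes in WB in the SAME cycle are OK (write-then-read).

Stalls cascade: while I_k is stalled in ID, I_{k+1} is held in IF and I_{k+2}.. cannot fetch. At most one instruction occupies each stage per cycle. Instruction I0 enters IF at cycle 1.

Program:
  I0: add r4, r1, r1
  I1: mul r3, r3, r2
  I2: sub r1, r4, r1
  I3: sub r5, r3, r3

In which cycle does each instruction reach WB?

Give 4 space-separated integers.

Answer: 5 6 8 9

Derivation:
I0 add r4 <- r1,r1: IF@1 ID@2 stall=0 (-) EX@3 MEM@4 WB@5
I1 mul r3 <- r3,r2: IF@2 ID@3 stall=0 (-) EX@4 MEM@5 WB@6
I2 sub r1 <- r4,r1: IF@3 ID@4 stall=1 (RAW on I0.r4 (WB@5)) EX@6 MEM@7 WB@8
I3 sub r5 <- r3,r3: IF@4 ID@6 stall=0 (-) EX@7 MEM@8 WB@9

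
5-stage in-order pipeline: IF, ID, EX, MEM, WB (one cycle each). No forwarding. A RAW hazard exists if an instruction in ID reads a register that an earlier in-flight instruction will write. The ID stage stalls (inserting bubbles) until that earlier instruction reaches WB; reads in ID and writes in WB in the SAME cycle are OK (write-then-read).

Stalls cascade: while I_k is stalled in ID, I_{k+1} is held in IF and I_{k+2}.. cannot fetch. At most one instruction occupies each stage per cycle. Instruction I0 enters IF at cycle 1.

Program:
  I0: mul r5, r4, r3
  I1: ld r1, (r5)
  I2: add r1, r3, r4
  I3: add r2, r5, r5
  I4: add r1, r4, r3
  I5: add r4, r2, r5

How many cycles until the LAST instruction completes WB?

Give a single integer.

I0 mul r5 <- r4,r3: IF@1 ID@2 stall=0 (-) EX@3 MEM@4 WB@5
I1 ld r1 <- r5: IF@2 ID@3 stall=2 (RAW on I0.r5 (WB@5)) EX@6 MEM@7 WB@8
I2 add r1 <- r3,r4: IF@3 ID@6 stall=0 (-) EX@7 MEM@8 WB@9
I3 add r2 <- r5,r5: IF@6 ID@7 stall=0 (-) EX@8 MEM@9 WB@10
I4 add r1 <- r4,r3: IF@7 ID@8 stall=0 (-) EX@9 MEM@10 WB@11
I5 add r4 <- r2,r5: IF@8 ID@9 stall=1 (RAW on I3.r2 (WB@10)) EX@11 MEM@12 WB@13

Answer: 13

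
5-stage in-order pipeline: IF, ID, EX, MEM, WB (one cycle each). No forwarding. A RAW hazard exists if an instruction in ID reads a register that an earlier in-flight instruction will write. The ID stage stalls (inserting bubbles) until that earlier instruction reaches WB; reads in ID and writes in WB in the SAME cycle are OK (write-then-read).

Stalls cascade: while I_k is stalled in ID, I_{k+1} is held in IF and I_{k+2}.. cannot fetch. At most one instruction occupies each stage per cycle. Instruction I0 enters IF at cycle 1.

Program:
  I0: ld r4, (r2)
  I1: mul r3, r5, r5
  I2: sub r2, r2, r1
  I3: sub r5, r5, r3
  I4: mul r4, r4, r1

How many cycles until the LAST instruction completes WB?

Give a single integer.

I0 ld r4 <- r2: IF@1 ID@2 stall=0 (-) EX@3 MEM@4 WB@5
I1 mul r3 <- r5,r5: IF@2 ID@3 stall=0 (-) EX@4 MEM@5 WB@6
I2 sub r2 <- r2,r1: IF@3 ID@4 stall=0 (-) EX@5 MEM@6 WB@7
I3 sub r5 <- r5,r3: IF@4 ID@5 stall=1 (RAW on I1.r3 (WB@6)) EX@7 MEM@8 WB@9
I4 mul r4 <- r4,r1: IF@5 ID@7 stall=0 (-) EX@8 MEM@9 WB@10

Answer: 10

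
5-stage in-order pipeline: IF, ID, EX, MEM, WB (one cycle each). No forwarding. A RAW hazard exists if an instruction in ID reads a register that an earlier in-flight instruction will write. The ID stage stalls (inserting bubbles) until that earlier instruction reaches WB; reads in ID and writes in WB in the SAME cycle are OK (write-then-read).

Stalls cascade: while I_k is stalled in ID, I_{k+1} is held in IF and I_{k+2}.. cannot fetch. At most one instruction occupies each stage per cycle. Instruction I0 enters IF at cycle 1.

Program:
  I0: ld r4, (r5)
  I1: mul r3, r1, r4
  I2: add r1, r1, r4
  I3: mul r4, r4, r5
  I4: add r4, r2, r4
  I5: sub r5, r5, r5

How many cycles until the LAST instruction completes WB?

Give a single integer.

Answer: 14

Derivation:
I0 ld r4 <- r5: IF@1 ID@2 stall=0 (-) EX@3 MEM@4 WB@5
I1 mul r3 <- r1,r4: IF@2 ID@3 stall=2 (RAW on I0.r4 (WB@5)) EX@6 MEM@7 WB@8
I2 add r1 <- r1,r4: IF@3 ID@6 stall=0 (-) EX@7 MEM@8 WB@9
I3 mul r4 <- r4,r5: IF@6 ID@7 stall=0 (-) EX@8 MEM@9 WB@10
I4 add r4 <- r2,r4: IF@7 ID@8 stall=2 (RAW on I3.r4 (WB@10)) EX@11 MEM@12 WB@13
I5 sub r5 <- r5,r5: IF@8 ID@11 stall=0 (-) EX@12 MEM@13 WB@14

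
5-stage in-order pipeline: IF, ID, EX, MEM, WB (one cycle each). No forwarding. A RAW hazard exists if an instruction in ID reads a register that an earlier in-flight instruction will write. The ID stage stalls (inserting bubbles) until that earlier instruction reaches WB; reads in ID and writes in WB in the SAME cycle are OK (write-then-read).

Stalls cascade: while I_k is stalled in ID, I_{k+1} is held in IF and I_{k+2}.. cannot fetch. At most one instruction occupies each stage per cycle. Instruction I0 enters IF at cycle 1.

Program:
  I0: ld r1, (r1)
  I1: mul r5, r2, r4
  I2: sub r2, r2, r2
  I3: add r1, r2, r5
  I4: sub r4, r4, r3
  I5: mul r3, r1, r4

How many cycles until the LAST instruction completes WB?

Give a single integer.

I0 ld r1 <- r1: IF@1 ID@2 stall=0 (-) EX@3 MEM@4 WB@5
I1 mul r5 <- r2,r4: IF@2 ID@3 stall=0 (-) EX@4 MEM@5 WB@6
I2 sub r2 <- r2,r2: IF@3 ID@4 stall=0 (-) EX@5 MEM@6 WB@7
I3 add r1 <- r2,r5: IF@4 ID@5 stall=2 (RAW on I2.r2 (WB@7)) EX@8 MEM@9 WB@10
I4 sub r4 <- r4,r3: IF@5 ID@8 stall=0 (-) EX@9 MEM@10 WB@11
I5 mul r3 <- r1,r4: IF@8 ID@9 stall=2 (RAW on I4.r4 (WB@11)) EX@12 MEM@13 WB@14

Answer: 14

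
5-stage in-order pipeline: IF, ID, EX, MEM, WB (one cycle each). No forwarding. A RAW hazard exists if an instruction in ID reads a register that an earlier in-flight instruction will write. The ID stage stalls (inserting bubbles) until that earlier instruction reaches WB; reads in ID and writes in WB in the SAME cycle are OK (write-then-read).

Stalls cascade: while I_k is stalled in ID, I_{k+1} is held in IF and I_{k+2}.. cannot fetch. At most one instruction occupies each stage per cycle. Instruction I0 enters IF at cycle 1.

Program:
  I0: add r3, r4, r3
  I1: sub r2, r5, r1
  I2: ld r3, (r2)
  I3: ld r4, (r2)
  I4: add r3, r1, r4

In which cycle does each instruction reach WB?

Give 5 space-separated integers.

Answer: 5 6 9 10 13

Derivation:
I0 add r3 <- r4,r3: IF@1 ID@2 stall=0 (-) EX@3 MEM@4 WB@5
I1 sub r2 <- r5,r1: IF@2 ID@3 stall=0 (-) EX@4 MEM@5 WB@6
I2 ld r3 <- r2: IF@3 ID@4 stall=2 (RAW on I1.r2 (WB@6)) EX@7 MEM@8 WB@9
I3 ld r4 <- r2: IF@4 ID@7 stall=0 (-) EX@8 MEM@9 WB@10
I4 add r3 <- r1,r4: IF@7 ID@8 stall=2 (RAW on I3.r4 (WB@10)) EX@11 MEM@12 WB@13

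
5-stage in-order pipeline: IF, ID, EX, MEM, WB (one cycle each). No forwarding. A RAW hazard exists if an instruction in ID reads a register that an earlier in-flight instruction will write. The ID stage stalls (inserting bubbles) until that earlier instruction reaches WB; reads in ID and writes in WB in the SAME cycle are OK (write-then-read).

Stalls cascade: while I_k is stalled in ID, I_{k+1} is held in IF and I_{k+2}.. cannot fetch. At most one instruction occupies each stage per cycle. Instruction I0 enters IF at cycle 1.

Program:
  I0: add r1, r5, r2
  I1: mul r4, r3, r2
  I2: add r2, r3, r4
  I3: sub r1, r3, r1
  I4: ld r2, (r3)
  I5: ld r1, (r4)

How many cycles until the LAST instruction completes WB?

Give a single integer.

Answer: 12

Derivation:
I0 add r1 <- r5,r2: IF@1 ID@2 stall=0 (-) EX@3 MEM@4 WB@5
I1 mul r4 <- r3,r2: IF@2 ID@3 stall=0 (-) EX@4 MEM@5 WB@6
I2 add r2 <- r3,r4: IF@3 ID@4 stall=2 (RAW on I1.r4 (WB@6)) EX@7 MEM@8 WB@9
I3 sub r1 <- r3,r1: IF@4 ID@7 stall=0 (-) EX@8 MEM@9 WB@10
I4 ld r2 <- r3: IF@7 ID@8 stall=0 (-) EX@9 MEM@10 WB@11
I5 ld r1 <- r4: IF@8 ID@9 stall=0 (-) EX@10 MEM@11 WB@12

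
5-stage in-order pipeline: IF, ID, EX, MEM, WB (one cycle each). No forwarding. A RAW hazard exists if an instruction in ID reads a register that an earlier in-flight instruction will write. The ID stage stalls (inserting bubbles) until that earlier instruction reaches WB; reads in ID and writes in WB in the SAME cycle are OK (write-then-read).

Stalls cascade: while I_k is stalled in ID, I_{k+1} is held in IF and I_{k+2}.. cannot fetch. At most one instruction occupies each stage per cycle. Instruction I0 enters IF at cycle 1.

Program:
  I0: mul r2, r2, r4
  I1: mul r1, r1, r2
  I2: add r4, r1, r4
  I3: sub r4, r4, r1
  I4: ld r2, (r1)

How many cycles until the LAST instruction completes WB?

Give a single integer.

Answer: 15

Derivation:
I0 mul r2 <- r2,r4: IF@1 ID@2 stall=0 (-) EX@3 MEM@4 WB@5
I1 mul r1 <- r1,r2: IF@2 ID@3 stall=2 (RAW on I0.r2 (WB@5)) EX@6 MEM@7 WB@8
I2 add r4 <- r1,r4: IF@3 ID@6 stall=2 (RAW on I1.r1 (WB@8)) EX@9 MEM@10 WB@11
I3 sub r4 <- r4,r1: IF@6 ID@9 stall=2 (RAW on I2.r4 (WB@11)) EX@12 MEM@13 WB@14
I4 ld r2 <- r1: IF@9 ID@12 stall=0 (-) EX@13 MEM@14 WB@15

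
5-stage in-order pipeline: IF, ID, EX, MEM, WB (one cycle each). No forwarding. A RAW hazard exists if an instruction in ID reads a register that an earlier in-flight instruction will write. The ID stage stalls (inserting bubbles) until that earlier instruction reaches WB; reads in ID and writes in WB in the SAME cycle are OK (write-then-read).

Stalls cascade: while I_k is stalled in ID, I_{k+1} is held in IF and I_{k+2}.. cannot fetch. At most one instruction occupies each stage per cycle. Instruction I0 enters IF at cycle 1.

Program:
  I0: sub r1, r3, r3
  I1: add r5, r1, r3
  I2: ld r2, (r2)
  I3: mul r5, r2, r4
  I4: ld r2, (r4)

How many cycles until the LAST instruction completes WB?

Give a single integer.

I0 sub r1 <- r3,r3: IF@1 ID@2 stall=0 (-) EX@3 MEM@4 WB@5
I1 add r5 <- r1,r3: IF@2 ID@3 stall=2 (RAW on I0.r1 (WB@5)) EX@6 MEM@7 WB@8
I2 ld r2 <- r2: IF@3 ID@6 stall=0 (-) EX@7 MEM@8 WB@9
I3 mul r5 <- r2,r4: IF@6 ID@7 stall=2 (RAW on I2.r2 (WB@9)) EX@10 MEM@11 WB@12
I4 ld r2 <- r4: IF@7 ID@10 stall=0 (-) EX@11 MEM@12 WB@13

Answer: 13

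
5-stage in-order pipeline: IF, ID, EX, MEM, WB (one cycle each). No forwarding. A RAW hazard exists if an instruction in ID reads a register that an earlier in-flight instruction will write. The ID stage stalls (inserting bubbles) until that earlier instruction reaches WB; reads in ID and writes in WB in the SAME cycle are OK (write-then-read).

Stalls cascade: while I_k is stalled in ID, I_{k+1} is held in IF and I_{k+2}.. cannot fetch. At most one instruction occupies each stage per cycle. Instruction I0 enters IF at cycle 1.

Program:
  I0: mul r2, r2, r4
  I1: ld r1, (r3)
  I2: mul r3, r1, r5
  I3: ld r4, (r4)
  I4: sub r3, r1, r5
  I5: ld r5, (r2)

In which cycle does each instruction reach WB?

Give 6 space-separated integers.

Answer: 5 6 9 10 11 12

Derivation:
I0 mul r2 <- r2,r4: IF@1 ID@2 stall=0 (-) EX@3 MEM@4 WB@5
I1 ld r1 <- r3: IF@2 ID@3 stall=0 (-) EX@4 MEM@5 WB@6
I2 mul r3 <- r1,r5: IF@3 ID@4 stall=2 (RAW on I1.r1 (WB@6)) EX@7 MEM@8 WB@9
I3 ld r4 <- r4: IF@4 ID@7 stall=0 (-) EX@8 MEM@9 WB@10
I4 sub r3 <- r1,r5: IF@7 ID@8 stall=0 (-) EX@9 MEM@10 WB@11
I5 ld r5 <- r2: IF@8 ID@9 stall=0 (-) EX@10 MEM@11 WB@12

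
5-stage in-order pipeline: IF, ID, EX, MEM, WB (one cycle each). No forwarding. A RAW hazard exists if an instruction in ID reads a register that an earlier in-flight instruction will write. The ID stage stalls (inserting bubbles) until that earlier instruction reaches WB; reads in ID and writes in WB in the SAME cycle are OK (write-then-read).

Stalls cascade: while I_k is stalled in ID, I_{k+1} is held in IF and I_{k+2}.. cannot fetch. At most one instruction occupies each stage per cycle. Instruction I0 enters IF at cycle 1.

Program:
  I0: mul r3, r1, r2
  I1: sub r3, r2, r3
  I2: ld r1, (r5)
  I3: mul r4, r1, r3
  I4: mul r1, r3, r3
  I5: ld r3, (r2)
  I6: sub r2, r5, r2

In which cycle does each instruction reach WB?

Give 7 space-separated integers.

I0 mul r3 <- r1,r2: IF@1 ID@2 stall=0 (-) EX@3 MEM@4 WB@5
I1 sub r3 <- r2,r3: IF@2 ID@3 stall=2 (RAW on I0.r3 (WB@5)) EX@6 MEM@7 WB@8
I2 ld r1 <- r5: IF@3 ID@6 stall=0 (-) EX@7 MEM@8 WB@9
I3 mul r4 <- r1,r3: IF@6 ID@7 stall=2 (RAW on I2.r1 (WB@9)) EX@10 MEM@11 WB@12
I4 mul r1 <- r3,r3: IF@7 ID@10 stall=0 (-) EX@11 MEM@12 WB@13
I5 ld r3 <- r2: IF@10 ID@11 stall=0 (-) EX@12 MEM@13 WB@14
I6 sub r2 <- r5,r2: IF@11 ID@12 stall=0 (-) EX@13 MEM@14 WB@15

Answer: 5 8 9 12 13 14 15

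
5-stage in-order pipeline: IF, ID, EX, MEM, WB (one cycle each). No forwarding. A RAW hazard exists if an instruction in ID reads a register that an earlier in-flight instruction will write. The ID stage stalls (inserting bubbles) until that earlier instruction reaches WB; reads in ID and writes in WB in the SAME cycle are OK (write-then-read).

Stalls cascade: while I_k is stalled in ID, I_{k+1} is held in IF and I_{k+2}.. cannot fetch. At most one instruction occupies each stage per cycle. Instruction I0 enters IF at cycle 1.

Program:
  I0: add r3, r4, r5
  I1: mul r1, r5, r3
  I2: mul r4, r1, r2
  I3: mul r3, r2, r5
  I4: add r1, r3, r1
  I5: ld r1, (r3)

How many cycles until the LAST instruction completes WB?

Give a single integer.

I0 add r3 <- r4,r5: IF@1 ID@2 stall=0 (-) EX@3 MEM@4 WB@5
I1 mul r1 <- r5,r3: IF@2 ID@3 stall=2 (RAW on I0.r3 (WB@5)) EX@6 MEM@7 WB@8
I2 mul r4 <- r1,r2: IF@3 ID@6 stall=2 (RAW on I1.r1 (WB@8)) EX@9 MEM@10 WB@11
I3 mul r3 <- r2,r5: IF@6 ID@9 stall=0 (-) EX@10 MEM@11 WB@12
I4 add r1 <- r3,r1: IF@9 ID@10 stall=2 (RAW on I3.r3 (WB@12)) EX@13 MEM@14 WB@15
I5 ld r1 <- r3: IF@10 ID@13 stall=0 (-) EX@14 MEM@15 WB@16

Answer: 16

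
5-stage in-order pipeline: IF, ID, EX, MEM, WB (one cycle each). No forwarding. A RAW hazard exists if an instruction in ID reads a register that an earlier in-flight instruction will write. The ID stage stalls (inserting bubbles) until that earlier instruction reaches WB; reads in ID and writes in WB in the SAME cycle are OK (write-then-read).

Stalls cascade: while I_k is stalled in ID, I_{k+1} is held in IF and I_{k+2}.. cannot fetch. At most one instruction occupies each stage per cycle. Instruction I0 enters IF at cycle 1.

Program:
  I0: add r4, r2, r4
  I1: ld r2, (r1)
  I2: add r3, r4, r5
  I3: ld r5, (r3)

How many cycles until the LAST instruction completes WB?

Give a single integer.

Answer: 11

Derivation:
I0 add r4 <- r2,r4: IF@1 ID@2 stall=0 (-) EX@3 MEM@4 WB@5
I1 ld r2 <- r1: IF@2 ID@3 stall=0 (-) EX@4 MEM@5 WB@6
I2 add r3 <- r4,r5: IF@3 ID@4 stall=1 (RAW on I0.r4 (WB@5)) EX@6 MEM@7 WB@8
I3 ld r5 <- r3: IF@4 ID@6 stall=2 (RAW on I2.r3 (WB@8)) EX@9 MEM@10 WB@11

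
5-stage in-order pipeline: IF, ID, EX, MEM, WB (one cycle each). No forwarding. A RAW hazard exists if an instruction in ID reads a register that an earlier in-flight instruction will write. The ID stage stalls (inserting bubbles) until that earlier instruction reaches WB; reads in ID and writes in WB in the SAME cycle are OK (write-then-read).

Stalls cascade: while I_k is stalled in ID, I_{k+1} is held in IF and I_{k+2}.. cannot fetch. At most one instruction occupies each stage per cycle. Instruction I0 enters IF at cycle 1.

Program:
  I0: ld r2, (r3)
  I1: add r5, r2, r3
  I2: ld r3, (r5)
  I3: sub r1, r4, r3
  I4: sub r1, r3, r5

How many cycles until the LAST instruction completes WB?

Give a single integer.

I0 ld r2 <- r3: IF@1 ID@2 stall=0 (-) EX@3 MEM@4 WB@5
I1 add r5 <- r2,r3: IF@2 ID@3 stall=2 (RAW on I0.r2 (WB@5)) EX@6 MEM@7 WB@8
I2 ld r3 <- r5: IF@3 ID@6 stall=2 (RAW on I1.r5 (WB@8)) EX@9 MEM@10 WB@11
I3 sub r1 <- r4,r3: IF@6 ID@9 stall=2 (RAW on I2.r3 (WB@11)) EX@12 MEM@13 WB@14
I4 sub r1 <- r3,r5: IF@9 ID@12 stall=0 (-) EX@13 MEM@14 WB@15

Answer: 15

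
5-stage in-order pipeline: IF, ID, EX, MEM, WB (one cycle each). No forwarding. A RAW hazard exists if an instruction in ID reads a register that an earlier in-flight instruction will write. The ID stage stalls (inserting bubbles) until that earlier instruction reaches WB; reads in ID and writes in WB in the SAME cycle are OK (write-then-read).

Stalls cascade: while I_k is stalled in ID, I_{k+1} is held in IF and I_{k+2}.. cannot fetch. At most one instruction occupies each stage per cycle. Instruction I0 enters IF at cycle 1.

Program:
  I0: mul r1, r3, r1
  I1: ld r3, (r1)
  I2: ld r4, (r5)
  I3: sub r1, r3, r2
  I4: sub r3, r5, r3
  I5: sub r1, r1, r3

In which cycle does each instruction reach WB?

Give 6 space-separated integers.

I0 mul r1 <- r3,r1: IF@1 ID@2 stall=0 (-) EX@3 MEM@4 WB@5
I1 ld r3 <- r1: IF@2 ID@3 stall=2 (RAW on I0.r1 (WB@5)) EX@6 MEM@7 WB@8
I2 ld r4 <- r5: IF@3 ID@6 stall=0 (-) EX@7 MEM@8 WB@9
I3 sub r1 <- r3,r2: IF@6 ID@7 stall=1 (RAW on I1.r3 (WB@8)) EX@9 MEM@10 WB@11
I4 sub r3 <- r5,r3: IF@7 ID@9 stall=0 (-) EX@10 MEM@11 WB@12
I5 sub r1 <- r1,r3: IF@9 ID@10 stall=2 (RAW on I4.r3 (WB@12)) EX@13 MEM@14 WB@15

Answer: 5 8 9 11 12 15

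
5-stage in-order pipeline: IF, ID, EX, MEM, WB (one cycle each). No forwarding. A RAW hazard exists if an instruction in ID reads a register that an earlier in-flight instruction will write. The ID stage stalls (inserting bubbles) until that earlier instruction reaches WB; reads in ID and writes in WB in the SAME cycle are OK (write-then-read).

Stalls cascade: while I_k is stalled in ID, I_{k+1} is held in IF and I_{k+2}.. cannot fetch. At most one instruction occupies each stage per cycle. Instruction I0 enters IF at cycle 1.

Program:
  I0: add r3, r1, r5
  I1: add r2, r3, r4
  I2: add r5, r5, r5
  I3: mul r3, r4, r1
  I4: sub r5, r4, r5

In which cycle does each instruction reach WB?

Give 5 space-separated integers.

Answer: 5 8 9 10 12

Derivation:
I0 add r3 <- r1,r5: IF@1 ID@2 stall=0 (-) EX@3 MEM@4 WB@5
I1 add r2 <- r3,r4: IF@2 ID@3 stall=2 (RAW on I0.r3 (WB@5)) EX@6 MEM@7 WB@8
I2 add r5 <- r5,r5: IF@3 ID@6 stall=0 (-) EX@7 MEM@8 WB@9
I3 mul r3 <- r4,r1: IF@6 ID@7 stall=0 (-) EX@8 MEM@9 WB@10
I4 sub r5 <- r4,r5: IF@7 ID@8 stall=1 (RAW on I2.r5 (WB@9)) EX@10 MEM@11 WB@12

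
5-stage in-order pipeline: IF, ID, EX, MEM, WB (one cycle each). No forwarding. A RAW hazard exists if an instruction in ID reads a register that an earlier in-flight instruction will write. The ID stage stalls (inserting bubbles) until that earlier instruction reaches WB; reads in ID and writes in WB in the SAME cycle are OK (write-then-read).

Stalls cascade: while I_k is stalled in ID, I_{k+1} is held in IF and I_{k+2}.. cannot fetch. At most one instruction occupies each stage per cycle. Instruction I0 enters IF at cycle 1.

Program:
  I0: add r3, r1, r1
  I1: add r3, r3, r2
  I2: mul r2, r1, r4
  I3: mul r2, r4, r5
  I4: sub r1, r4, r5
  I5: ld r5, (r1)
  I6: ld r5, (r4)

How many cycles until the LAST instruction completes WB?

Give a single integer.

I0 add r3 <- r1,r1: IF@1 ID@2 stall=0 (-) EX@3 MEM@4 WB@5
I1 add r3 <- r3,r2: IF@2 ID@3 stall=2 (RAW on I0.r3 (WB@5)) EX@6 MEM@7 WB@8
I2 mul r2 <- r1,r4: IF@3 ID@6 stall=0 (-) EX@7 MEM@8 WB@9
I3 mul r2 <- r4,r5: IF@6 ID@7 stall=0 (-) EX@8 MEM@9 WB@10
I4 sub r1 <- r4,r5: IF@7 ID@8 stall=0 (-) EX@9 MEM@10 WB@11
I5 ld r5 <- r1: IF@8 ID@9 stall=2 (RAW on I4.r1 (WB@11)) EX@12 MEM@13 WB@14
I6 ld r5 <- r4: IF@9 ID@12 stall=0 (-) EX@13 MEM@14 WB@15

Answer: 15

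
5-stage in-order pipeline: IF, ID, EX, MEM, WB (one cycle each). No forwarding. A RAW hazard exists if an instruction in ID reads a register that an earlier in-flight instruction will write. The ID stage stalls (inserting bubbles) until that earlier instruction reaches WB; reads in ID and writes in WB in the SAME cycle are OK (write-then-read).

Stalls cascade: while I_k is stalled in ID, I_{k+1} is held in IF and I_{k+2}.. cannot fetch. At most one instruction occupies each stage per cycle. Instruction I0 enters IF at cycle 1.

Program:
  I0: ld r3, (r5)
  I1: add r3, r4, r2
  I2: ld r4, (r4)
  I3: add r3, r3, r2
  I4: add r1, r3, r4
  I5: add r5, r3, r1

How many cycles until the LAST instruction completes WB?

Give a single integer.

I0 ld r3 <- r5: IF@1 ID@2 stall=0 (-) EX@3 MEM@4 WB@5
I1 add r3 <- r4,r2: IF@2 ID@3 stall=0 (-) EX@4 MEM@5 WB@6
I2 ld r4 <- r4: IF@3 ID@4 stall=0 (-) EX@5 MEM@6 WB@7
I3 add r3 <- r3,r2: IF@4 ID@5 stall=1 (RAW on I1.r3 (WB@6)) EX@7 MEM@8 WB@9
I4 add r1 <- r3,r4: IF@5 ID@7 stall=2 (RAW on I3.r3 (WB@9)) EX@10 MEM@11 WB@12
I5 add r5 <- r3,r1: IF@7 ID@10 stall=2 (RAW on I4.r1 (WB@12)) EX@13 MEM@14 WB@15

Answer: 15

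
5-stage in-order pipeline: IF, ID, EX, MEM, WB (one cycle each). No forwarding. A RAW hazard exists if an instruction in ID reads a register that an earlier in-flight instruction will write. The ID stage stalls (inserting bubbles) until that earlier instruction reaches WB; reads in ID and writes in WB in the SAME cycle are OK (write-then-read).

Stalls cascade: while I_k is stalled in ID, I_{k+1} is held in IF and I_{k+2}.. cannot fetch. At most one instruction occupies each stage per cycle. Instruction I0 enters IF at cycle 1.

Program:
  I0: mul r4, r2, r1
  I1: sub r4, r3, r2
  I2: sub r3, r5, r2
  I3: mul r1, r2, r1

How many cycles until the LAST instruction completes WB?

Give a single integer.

I0 mul r4 <- r2,r1: IF@1 ID@2 stall=0 (-) EX@3 MEM@4 WB@5
I1 sub r4 <- r3,r2: IF@2 ID@3 stall=0 (-) EX@4 MEM@5 WB@6
I2 sub r3 <- r5,r2: IF@3 ID@4 stall=0 (-) EX@5 MEM@6 WB@7
I3 mul r1 <- r2,r1: IF@4 ID@5 stall=0 (-) EX@6 MEM@7 WB@8

Answer: 8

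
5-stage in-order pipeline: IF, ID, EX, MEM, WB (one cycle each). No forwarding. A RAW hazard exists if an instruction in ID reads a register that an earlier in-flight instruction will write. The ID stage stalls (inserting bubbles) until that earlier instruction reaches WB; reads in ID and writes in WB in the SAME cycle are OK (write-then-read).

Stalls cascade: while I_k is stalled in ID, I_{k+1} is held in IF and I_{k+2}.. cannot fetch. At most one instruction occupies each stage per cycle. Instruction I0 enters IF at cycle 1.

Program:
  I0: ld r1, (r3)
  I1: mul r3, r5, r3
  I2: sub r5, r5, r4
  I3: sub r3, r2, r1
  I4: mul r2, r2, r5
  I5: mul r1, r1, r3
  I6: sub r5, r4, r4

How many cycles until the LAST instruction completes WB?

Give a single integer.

Answer: 12

Derivation:
I0 ld r1 <- r3: IF@1 ID@2 stall=0 (-) EX@3 MEM@4 WB@5
I1 mul r3 <- r5,r3: IF@2 ID@3 stall=0 (-) EX@4 MEM@5 WB@6
I2 sub r5 <- r5,r4: IF@3 ID@4 stall=0 (-) EX@5 MEM@6 WB@7
I3 sub r3 <- r2,r1: IF@4 ID@5 stall=0 (-) EX@6 MEM@7 WB@8
I4 mul r2 <- r2,r5: IF@5 ID@6 stall=1 (RAW on I2.r5 (WB@7)) EX@8 MEM@9 WB@10
I5 mul r1 <- r1,r3: IF@6 ID@8 stall=0 (-) EX@9 MEM@10 WB@11
I6 sub r5 <- r4,r4: IF@8 ID@9 stall=0 (-) EX@10 MEM@11 WB@12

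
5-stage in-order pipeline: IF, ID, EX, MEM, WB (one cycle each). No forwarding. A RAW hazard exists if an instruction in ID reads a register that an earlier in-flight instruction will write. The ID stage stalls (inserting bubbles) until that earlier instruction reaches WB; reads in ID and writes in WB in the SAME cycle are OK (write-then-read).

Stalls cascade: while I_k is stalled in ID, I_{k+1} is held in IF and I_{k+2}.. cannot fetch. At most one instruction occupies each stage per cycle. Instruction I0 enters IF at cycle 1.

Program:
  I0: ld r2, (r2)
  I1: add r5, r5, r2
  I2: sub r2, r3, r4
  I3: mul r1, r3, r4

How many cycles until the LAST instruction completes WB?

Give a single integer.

I0 ld r2 <- r2: IF@1 ID@2 stall=0 (-) EX@3 MEM@4 WB@5
I1 add r5 <- r5,r2: IF@2 ID@3 stall=2 (RAW on I0.r2 (WB@5)) EX@6 MEM@7 WB@8
I2 sub r2 <- r3,r4: IF@3 ID@6 stall=0 (-) EX@7 MEM@8 WB@9
I3 mul r1 <- r3,r4: IF@6 ID@7 stall=0 (-) EX@8 MEM@9 WB@10

Answer: 10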